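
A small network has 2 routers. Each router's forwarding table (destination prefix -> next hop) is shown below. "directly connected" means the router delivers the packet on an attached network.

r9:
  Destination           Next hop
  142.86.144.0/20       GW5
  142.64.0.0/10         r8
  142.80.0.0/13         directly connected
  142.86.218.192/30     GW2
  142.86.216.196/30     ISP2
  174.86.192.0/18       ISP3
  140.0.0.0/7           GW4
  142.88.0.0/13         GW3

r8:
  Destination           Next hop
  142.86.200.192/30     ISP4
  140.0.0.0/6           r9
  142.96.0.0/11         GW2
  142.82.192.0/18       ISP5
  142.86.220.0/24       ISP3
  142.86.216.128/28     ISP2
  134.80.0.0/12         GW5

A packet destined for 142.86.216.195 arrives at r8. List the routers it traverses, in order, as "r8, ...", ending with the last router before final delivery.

At r8: longest match for 142.86.216.195 is 140.0.0.0/6 -> r9
At r9: longest match for 142.86.216.195 is 142.80.0.0/13 -> directly connected

r8, r9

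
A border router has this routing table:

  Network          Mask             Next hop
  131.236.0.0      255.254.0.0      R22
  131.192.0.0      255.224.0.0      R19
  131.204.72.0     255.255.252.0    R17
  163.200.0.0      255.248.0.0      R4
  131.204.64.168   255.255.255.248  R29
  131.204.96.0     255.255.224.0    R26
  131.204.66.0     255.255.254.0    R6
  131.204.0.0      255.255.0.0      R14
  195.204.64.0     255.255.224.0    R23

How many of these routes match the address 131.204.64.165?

Prefixes containing 131.204.64.165:
  131.192.0.0/11 (131.192.0.0 - 131.223.255.255)
  131.204.0.0/16 (131.204.0.0 - 131.204.255.255)
Total matching entries: 2.

2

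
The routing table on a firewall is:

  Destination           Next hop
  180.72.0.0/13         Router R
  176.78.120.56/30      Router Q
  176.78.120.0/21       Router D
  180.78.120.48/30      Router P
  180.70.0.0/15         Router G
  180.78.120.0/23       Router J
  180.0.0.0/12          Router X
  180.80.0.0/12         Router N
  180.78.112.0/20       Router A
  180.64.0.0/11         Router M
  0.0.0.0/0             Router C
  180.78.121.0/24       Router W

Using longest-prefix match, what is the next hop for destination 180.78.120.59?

Router J

Routes whose prefix contains 180.78.120.59:
  0.0.0.0/0 (default, matches everything) -> Router C
  180.64.0.0/11 (180.64.0.0 - 180.95.255.255) -> Router M
  180.72.0.0/13 (180.72.0.0 - 180.79.255.255) -> Router R
  180.78.112.0/20 (180.78.112.0 - 180.78.127.255) -> Router A
  180.78.120.0/23 (180.78.120.0 - 180.78.121.255) -> Router J
More-specific entries that do NOT match:
  176.78.120.56/30 (176.78.120.56 - 176.78.120.59) does not contain 180.78.120.59
  180.78.120.48/30 (180.78.120.48 - 180.78.120.51) does not contain 180.78.120.59
  180.78.121.0/24 (180.78.121.0 - 180.78.121.255) does not contain 180.78.120.59
Longest matching prefix is /23 -> next hop Router J.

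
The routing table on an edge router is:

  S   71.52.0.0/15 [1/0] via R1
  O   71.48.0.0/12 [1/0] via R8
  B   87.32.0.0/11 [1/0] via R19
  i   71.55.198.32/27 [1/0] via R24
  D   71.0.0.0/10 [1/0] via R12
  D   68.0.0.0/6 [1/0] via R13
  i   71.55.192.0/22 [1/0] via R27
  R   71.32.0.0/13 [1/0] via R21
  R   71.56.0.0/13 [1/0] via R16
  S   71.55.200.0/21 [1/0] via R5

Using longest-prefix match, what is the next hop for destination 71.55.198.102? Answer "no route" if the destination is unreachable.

Routes whose prefix contains 71.55.198.102:
  68.0.0.0/6 (68.0.0.0 - 71.255.255.255) -> R13
  71.0.0.0/10 (71.0.0.0 - 71.63.255.255) -> R12
  71.48.0.0/12 (71.48.0.0 - 71.63.255.255) -> R8
More-specific entries that do NOT match:
  71.55.198.32/27 (71.55.198.32 - 71.55.198.63) does not contain 71.55.198.102
  71.55.192.0/22 (71.55.192.0 - 71.55.195.255) does not contain 71.55.198.102
  71.55.200.0/21 (71.55.200.0 - 71.55.207.255) does not contain 71.55.198.102
  71.52.0.0/15 (71.52.0.0 - 71.53.255.255) does not contain 71.55.198.102
  71.32.0.0/13 (71.32.0.0 - 71.39.255.255) does not contain 71.55.198.102
  71.56.0.0/13 (71.56.0.0 - 71.63.255.255) does not contain 71.55.198.102
Longest matching prefix is /12 -> next hop R8.

R8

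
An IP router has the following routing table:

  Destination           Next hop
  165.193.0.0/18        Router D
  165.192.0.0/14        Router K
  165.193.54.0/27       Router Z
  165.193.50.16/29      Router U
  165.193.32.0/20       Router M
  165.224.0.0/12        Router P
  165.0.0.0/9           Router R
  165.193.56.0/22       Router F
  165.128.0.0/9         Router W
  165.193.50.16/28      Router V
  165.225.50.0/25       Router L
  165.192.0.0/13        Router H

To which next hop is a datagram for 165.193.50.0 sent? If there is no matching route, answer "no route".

Router D

Routes whose prefix contains 165.193.50.0:
  165.128.0.0/9 (165.128.0.0 - 165.255.255.255) -> Router W
  165.192.0.0/13 (165.192.0.0 - 165.199.255.255) -> Router H
  165.192.0.0/14 (165.192.0.0 - 165.195.255.255) -> Router K
  165.193.0.0/18 (165.193.0.0 - 165.193.63.255) -> Router D
More-specific entries that do NOT match:
  165.193.50.16/29 (165.193.50.16 - 165.193.50.23) does not contain 165.193.50.0
  165.193.50.16/28 (165.193.50.16 - 165.193.50.31) does not contain 165.193.50.0
  165.193.54.0/27 (165.193.54.0 - 165.193.54.31) does not contain 165.193.50.0
  165.225.50.0/25 (165.225.50.0 - 165.225.50.127) does not contain 165.193.50.0
  165.193.56.0/22 (165.193.56.0 - 165.193.59.255) does not contain 165.193.50.0
  165.193.32.0/20 (165.193.32.0 - 165.193.47.255) does not contain 165.193.50.0
Longest matching prefix is /18 -> next hop Router D.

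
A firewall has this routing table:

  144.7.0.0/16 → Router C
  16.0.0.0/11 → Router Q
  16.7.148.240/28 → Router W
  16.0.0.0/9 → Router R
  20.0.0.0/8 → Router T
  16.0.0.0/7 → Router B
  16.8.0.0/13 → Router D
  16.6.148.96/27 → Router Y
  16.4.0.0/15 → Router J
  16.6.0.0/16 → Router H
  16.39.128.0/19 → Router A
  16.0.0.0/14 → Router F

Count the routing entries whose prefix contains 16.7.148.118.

3

Prefixes containing 16.7.148.118:
  16.0.0.0/7 (16.0.0.0 - 17.255.255.255)
  16.0.0.0/9 (16.0.0.0 - 16.127.255.255)
  16.0.0.0/11 (16.0.0.0 - 16.31.255.255)
Total matching entries: 3.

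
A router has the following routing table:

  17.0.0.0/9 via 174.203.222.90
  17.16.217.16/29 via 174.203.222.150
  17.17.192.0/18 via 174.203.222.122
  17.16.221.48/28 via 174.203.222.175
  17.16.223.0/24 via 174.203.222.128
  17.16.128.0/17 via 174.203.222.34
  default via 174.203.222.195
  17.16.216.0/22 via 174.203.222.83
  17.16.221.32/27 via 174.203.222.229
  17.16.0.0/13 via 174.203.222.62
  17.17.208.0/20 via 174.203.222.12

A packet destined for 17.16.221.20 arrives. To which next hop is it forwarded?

174.203.222.34

Routes whose prefix contains 17.16.221.20:
  0.0.0.0/0 (default, matches everything) -> 174.203.222.195
  17.0.0.0/9 (17.0.0.0 - 17.127.255.255) -> 174.203.222.90
  17.16.0.0/13 (17.16.0.0 - 17.23.255.255) -> 174.203.222.62
  17.16.128.0/17 (17.16.128.0 - 17.16.255.255) -> 174.203.222.34
More-specific entries that do NOT match:
  17.16.217.16/29 (17.16.217.16 - 17.16.217.23) does not contain 17.16.221.20
  17.16.221.48/28 (17.16.221.48 - 17.16.221.63) does not contain 17.16.221.20
  17.16.221.32/27 (17.16.221.32 - 17.16.221.63) does not contain 17.16.221.20
  17.16.223.0/24 (17.16.223.0 - 17.16.223.255) does not contain 17.16.221.20
  17.16.216.0/22 (17.16.216.0 - 17.16.219.255) does not contain 17.16.221.20
  17.17.208.0/20 (17.17.208.0 - 17.17.223.255) does not contain 17.16.221.20
  17.17.192.0/18 (17.17.192.0 - 17.17.255.255) does not contain 17.16.221.20
Longest matching prefix is /17 -> next hop 174.203.222.34.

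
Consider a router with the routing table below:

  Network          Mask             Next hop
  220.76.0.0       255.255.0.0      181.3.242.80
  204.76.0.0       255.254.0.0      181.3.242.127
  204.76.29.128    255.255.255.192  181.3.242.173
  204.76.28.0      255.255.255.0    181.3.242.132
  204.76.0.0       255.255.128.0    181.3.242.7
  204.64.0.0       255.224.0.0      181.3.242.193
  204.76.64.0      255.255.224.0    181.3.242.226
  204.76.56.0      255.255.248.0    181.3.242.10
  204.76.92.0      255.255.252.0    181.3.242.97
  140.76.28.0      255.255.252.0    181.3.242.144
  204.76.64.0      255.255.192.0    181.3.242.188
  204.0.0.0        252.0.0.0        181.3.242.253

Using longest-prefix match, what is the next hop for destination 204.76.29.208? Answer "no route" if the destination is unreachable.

181.3.242.7

Routes whose prefix contains 204.76.29.208:
  204.0.0.0/6 (204.0.0.0 - 207.255.255.255) -> 181.3.242.253
  204.64.0.0/11 (204.64.0.0 - 204.95.255.255) -> 181.3.242.193
  204.76.0.0/15 (204.76.0.0 - 204.77.255.255) -> 181.3.242.127
  204.76.0.0/17 (204.76.0.0 - 204.76.127.255) -> 181.3.242.7
More-specific entries that do NOT match:
  204.76.29.128/26 (204.76.29.128 - 204.76.29.191) does not contain 204.76.29.208
  204.76.28.0/24 (204.76.28.0 - 204.76.28.255) does not contain 204.76.29.208
  204.76.92.0/22 (204.76.92.0 - 204.76.95.255) does not contain 204.76.29.208
  140.76.28.0/22 (140.76.28.0 - 140.76.31.255) does not contain 204.76.29.208
  204.76.56.0/21 (204.76.56.0 - 204.76.63.255) does not contain 204.76.29.208
  204.76.64.0/19 (204.76.64.0 - 204.76.95.255) does not contain 204.76.29.208
  204.76.64.0/18 (204.76.64.0 - 204.76.127.255) does not contain 204.76.29.208
Longest matching prefix is /17 -> next hop 181.3.242.7.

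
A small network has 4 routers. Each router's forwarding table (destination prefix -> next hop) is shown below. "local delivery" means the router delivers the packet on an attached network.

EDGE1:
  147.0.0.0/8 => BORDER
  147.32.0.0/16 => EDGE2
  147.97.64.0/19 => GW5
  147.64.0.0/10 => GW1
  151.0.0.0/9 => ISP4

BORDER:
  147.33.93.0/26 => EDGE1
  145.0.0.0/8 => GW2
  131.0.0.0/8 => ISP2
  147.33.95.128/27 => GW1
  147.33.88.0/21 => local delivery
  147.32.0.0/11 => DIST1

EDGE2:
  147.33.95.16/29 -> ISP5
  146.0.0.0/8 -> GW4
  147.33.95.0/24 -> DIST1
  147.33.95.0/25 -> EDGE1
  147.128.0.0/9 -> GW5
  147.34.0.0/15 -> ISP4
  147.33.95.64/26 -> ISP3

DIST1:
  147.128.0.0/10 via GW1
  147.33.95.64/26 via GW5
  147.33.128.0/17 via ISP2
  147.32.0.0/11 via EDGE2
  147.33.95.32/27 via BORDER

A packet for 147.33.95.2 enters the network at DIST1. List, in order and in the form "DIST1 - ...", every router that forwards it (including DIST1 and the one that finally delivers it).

At DIST1: longest match for 147.33.95.2 is 147.32.0.0/11 -> EDGE2
At EDGE2: longest match for 147.33.95.2 is 147.33.95.0/25 -> EDGE1
At EDGE1: longest match for 147.33.95.2 is 147.0.0.0/8 -> BORDER
At BORDER: longest match for 147.33.95.2 is 147.33.88.0/21 -> local delivery

DIST1 - EDGE2 - EDGE1 - BORDER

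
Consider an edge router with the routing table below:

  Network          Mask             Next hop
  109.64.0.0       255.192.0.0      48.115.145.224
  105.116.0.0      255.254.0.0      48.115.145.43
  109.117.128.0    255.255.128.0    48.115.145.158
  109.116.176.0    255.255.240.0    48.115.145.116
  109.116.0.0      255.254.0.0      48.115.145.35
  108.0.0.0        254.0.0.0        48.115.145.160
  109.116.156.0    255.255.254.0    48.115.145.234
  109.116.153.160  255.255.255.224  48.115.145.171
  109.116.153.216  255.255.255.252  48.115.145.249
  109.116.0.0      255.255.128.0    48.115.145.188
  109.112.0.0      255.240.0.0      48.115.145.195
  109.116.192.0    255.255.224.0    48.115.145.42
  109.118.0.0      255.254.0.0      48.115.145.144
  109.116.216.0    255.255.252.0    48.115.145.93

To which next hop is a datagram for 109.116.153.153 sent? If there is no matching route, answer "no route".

48.115.145.35

Routes whose prefix contains 109.116.153.153:
  108.0.0.0/7 (108.0.0.0 - 109.255.255.255) -> 48.115.145.160
  109.64.0.0/10 (109.64.0.0 - 109.127.255.255) -> 48.115.145.224
  109.112.0.0/12 (109.112.0.0 - 109.127.255.255) -> 48.115.145.195
  109.116.0.0/15 (109.116.0.0 - 109.117.255.255) -> 48.115.145.35
More-specific entries that do NOT match:
  109.116.153.216/30 (109.116.153.216 - 109.116.153.219) does not contain 109.116.153.153
  109.116.153.160/27 (109.116.153.160 - 109.116.153.191) does not contain 109.116.153.153
  109.116.156.0/23 (109.116.156.0 - 109.116.157.255) does not contain 109.116.153.153
  109.116.216.0/22 (109.116.216.0 - 109.116.219.255) does not contain 109.116.153.153
  109.116.176.0/20 (109.116.176.0 - 109.116.191.255) does not contain 109.116.153.153
  109.116.192.0/19 (109.116.192.0 - 109.116.223.255) does not contain 109.116.153.153
  109.117.128.0/17 (109.117.128.0 - 109.117.255.255) does not contain 109.116.153.153
  109.116.0.0/17 (109.116.0.0 - 109.116.127.255) does not contain 109.116.153.153
Longest matching prefix is /15 -> next hop 48.115.145.35.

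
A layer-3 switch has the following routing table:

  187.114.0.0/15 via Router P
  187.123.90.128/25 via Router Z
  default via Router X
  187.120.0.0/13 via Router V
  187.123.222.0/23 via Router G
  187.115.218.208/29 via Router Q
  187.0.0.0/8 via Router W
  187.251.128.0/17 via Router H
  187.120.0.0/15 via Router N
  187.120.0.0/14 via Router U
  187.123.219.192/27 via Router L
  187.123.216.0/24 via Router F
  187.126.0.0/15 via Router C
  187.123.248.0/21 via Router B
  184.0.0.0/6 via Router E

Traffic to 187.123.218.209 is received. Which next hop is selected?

Router U

Routes whose prefix contains 187.123.218.209:
  0.0.0.0/0 (default, matches everything) -> Router X
  184.0.0.0/6 (184.0.0.0 - 187.255.255.255) -> Router E
  187.0.0.0/8 (187.0.0.0 - 187.255.255.255) -> Router W
  187.120.0.0/13 (187.120.0.0 - 187.127.255.255) -> Router V
  187.120.0.0/14 (187.120.0.0 - 187.123.255.255) -> Router U
More-specific entries that do NOT match:
  187.115.218.208/29 (187.115.218.208 - 187.115.218.215) does not contain 187.123.218.209
  187.123.219.192/27 (187.123.219.192 - 187.123.219.223) does not contain 187.123.218.209
  187.123.90.128/25 (187.123.90.128 - 187.123.90.255) does not contain 187.123.218.209
  187.123.216.0/24 (187.123.216.0 - 187.123.216.255) does not contain 187.123.218.209
  187.123.222.0/23 (187.123.222.0 - 187.123.223.255) does not contain 187.123.218.209
  187.123.248.0/21 (187.123.248.0 - 187.123.255.255) does not contain 187.123.218.209
  187.251.128.0/17 (187.251.128.0 - 187.251.255.255) does not contain 187.123.218.209
  187.114.0.0/15 (187.114.0.0 - 187.115.255.255) does not contain 187.123.218.209
  187.120.0.0/15 (187.120.0.0 - 187.121.255.255) does not contain 187.123.218.209
  187.126.0.0/15 (187.126.0.0 - 187.127.255.255) does not contain 187.123.218.209
Longest matching prefix is /14 -> next hop Router U.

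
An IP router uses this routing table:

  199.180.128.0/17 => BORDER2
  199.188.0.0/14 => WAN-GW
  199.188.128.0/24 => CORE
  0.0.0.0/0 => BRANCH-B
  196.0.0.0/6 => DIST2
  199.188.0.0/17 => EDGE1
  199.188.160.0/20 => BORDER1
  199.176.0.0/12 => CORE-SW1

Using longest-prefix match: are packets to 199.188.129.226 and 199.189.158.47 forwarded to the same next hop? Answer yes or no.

yes

199.188.129.226: longest match 199.188.0.0/14 -> WAN-GW
199.189.158.47: longest match 199.188.0.0/14 -> WAN-GW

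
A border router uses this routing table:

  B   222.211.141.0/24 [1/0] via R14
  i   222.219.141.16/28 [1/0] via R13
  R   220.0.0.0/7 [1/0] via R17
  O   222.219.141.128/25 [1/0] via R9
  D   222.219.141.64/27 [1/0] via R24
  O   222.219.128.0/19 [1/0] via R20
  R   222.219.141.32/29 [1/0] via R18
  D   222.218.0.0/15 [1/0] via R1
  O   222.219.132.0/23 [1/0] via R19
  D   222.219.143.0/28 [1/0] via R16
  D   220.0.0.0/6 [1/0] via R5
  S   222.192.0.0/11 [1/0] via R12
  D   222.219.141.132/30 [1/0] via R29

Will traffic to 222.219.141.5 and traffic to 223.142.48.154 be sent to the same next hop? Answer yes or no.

no

222.219.141.5: longest match 222.219.128.0/19 -> R20
223.142.48.154: longest match 220.0.0.0/6 -> R5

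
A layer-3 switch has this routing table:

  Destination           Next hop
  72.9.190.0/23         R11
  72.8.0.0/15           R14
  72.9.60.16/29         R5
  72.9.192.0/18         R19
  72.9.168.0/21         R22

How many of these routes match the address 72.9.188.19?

Prefixes containing 72.9.188.19:
  72.8.0.0/15 (72.8.0.0 - 72.9.255.255)
Total matching entries: 1.

1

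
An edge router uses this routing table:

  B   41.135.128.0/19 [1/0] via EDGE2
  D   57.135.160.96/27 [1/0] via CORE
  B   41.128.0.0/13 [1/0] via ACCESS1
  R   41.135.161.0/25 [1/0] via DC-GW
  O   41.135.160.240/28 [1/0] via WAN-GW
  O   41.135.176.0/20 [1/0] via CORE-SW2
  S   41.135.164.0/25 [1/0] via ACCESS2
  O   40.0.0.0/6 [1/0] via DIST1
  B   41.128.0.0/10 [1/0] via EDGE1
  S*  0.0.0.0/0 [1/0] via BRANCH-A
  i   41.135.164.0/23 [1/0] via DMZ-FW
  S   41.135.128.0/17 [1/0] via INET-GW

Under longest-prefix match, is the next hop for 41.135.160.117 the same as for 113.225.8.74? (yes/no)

no

41.135.160.117: longest match 41.135.128.0/17 -> INET-GW
113.225.8.74: longest match 0.0.0.0/0 -> BRANCH-A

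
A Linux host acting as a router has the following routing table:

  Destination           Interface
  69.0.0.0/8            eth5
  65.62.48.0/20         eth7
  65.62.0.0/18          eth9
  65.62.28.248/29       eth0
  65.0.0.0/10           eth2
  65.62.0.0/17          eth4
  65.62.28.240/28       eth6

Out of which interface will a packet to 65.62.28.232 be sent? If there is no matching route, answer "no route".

eth9

Routes whose prefix contains 65.62.28.232:
  65.0.0.0/10 (65.0.0.0 - 65.63.255.255) -> eth2
  65.62.0.0/17 (65.62.0.0 - 65.62.127.255) -> eth4
  65.62.0.0/18 (65.62.0.0 - 65.62.63.255) -> eth9
More-specific entries that do NOT match:
  65.62.28.248/29 (65.62.28.248 - 65.62.28.255) does not contain 65.62.28.232
  65.62.28.240/28 (65.62.28.240 - 65.62.28.255) does not contain 65.62.28.232
  65.62.48.0/20 (65.62.48.0 - 65.62.63.255) does not contain 65.62.28.232
Longest matching prefix is /18 -> interface eth9.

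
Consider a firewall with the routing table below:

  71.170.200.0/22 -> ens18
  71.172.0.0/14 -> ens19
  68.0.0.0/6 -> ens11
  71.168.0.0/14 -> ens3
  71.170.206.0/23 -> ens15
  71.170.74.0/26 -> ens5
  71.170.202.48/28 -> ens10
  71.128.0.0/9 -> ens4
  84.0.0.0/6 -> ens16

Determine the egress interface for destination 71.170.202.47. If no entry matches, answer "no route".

Routes whose prefix contains 71.170.202.47:
  68.0.0.0/6 (68.0.0.0 - 71.255.255.255) -> ens11
  71.128.0.0/9 (71.128.0.0 - 71.255.255.255) -> ens4
  71.168.0.0/14 (71.168.0.0 - 71.171.255.255) -> ens3
  71.170.200.0/22 (71.170.200.0 - 71.170.203.255) -> ens18
More-specific entries that do NOT match:
  71.170.202.48/28 (71.170.202.48 - 71.170.202.63) does not contain 71.170.202.47
  71.170.74.0/26 (71.170.74.0 - 71.170.74.63) does not contain 71.170.202.47
  71.170.206.0/23 (71.170.206.0 - 71.170.207.255) does not contain 71.170.202.47
Longest matching prefix is /22 -> interface ens18.

ens18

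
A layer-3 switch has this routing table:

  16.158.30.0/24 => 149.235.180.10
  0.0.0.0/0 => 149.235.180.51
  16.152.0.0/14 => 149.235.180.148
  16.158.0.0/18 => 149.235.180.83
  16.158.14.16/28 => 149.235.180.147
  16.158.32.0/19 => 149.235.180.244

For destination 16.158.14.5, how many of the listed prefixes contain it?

Prefixes containing 16.158.14.5:
  0.0.0.0/0 (default, matches everything)
  16.158.0.0/18 (16.158.0.0 - 16.158.63.255)
Total matching entries: 2.

2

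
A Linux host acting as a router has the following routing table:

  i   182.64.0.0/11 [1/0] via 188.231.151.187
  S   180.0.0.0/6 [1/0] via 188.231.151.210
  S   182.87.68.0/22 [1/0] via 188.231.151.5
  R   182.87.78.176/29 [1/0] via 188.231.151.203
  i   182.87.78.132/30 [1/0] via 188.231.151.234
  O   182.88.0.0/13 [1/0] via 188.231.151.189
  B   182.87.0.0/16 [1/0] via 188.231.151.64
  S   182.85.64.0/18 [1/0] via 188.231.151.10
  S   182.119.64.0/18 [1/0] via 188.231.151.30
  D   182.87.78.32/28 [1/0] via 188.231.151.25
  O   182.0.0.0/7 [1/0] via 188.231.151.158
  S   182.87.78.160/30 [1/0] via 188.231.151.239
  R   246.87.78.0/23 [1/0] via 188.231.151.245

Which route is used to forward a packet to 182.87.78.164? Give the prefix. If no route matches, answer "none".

Entries matching 182.87.78.164:
  180.0.0.0/6 (180.0.0.0 - 183.255.255.255)
  182.0.0.0/7 (182.0.0.0 - 183.255.255.255)
  182.64.0.0/11 (182.64.0.0 - 182.95.255.255)
  182.87.0.0/16 (182.87.0.0 - 182.87.255.255)
Most specific is 182.87.0.0/16.

182.87.0.0/16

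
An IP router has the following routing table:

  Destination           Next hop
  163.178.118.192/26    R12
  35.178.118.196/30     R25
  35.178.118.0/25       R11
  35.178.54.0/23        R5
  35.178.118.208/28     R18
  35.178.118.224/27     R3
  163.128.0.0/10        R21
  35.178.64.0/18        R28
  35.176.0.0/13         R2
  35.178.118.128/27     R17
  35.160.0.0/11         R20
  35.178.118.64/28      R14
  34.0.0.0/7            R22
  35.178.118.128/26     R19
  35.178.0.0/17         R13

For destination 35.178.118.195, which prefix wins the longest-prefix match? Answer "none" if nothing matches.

Entries matching 35.178.118.195:
  34.0.0.0/7 (34.0.0.0 - 35.255.255.255)
  35.160.0.0/11 (35.160.0.0 - 35.191.255.255)
  35.176.0.0/13 (35.176.0.0 - 35.183.255.255)
  35.178.0.0/17 (35.178.0.0 - 35.178.127.255)
  35.178.64.0/18 (35.178.64.0 - 35.178.127.255)
Most specific is 35.178.64.0/18.

35.178.64.0/18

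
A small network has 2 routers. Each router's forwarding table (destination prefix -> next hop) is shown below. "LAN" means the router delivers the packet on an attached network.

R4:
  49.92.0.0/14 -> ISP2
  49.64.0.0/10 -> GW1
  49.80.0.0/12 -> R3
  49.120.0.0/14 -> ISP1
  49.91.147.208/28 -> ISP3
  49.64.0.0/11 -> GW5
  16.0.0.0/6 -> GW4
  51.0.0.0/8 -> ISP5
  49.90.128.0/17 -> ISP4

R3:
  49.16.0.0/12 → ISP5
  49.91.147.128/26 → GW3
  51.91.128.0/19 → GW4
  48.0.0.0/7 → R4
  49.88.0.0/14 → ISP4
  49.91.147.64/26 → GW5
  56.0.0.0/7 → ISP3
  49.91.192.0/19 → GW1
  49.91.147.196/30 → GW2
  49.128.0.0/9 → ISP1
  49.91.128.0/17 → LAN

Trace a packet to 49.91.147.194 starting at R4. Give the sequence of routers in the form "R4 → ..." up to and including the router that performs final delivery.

R4 → R3

At R4: longest match for 49.91.147.194 is 49.80.0.0/12 -> R3
At R3: longest match for 49.91.147.194 is 49.91.128.0/17 -> LAN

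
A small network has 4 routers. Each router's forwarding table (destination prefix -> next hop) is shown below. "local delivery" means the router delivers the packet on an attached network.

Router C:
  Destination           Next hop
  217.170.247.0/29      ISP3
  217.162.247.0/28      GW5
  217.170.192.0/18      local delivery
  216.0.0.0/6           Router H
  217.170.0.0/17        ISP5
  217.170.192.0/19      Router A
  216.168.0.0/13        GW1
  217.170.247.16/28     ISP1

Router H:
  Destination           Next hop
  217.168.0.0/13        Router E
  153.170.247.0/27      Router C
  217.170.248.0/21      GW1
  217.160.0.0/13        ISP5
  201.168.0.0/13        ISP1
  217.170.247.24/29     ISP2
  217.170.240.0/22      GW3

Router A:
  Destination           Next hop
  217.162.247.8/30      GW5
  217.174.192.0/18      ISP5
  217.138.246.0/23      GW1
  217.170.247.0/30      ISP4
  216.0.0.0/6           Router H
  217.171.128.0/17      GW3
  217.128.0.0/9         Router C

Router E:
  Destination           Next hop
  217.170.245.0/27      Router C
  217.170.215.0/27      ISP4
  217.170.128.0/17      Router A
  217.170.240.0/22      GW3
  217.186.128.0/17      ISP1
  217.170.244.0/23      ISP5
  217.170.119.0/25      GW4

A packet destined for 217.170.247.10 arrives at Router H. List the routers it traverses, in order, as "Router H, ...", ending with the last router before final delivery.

Router H, Router E, Router A, Router C

At Router H: longest match for 217.170.247.10 is 217.168.0.0/13 -> Router E
At Router E: longest match for 217.170.247.10 is 217.170.128.0/17 -> Router A
At Router A: longest match for 217.170.247.10 is 217.128.0.0/9 -> Router C
At Router C: longest match for 217.170.247.10 is 217.170.192.0/18 -> local delivery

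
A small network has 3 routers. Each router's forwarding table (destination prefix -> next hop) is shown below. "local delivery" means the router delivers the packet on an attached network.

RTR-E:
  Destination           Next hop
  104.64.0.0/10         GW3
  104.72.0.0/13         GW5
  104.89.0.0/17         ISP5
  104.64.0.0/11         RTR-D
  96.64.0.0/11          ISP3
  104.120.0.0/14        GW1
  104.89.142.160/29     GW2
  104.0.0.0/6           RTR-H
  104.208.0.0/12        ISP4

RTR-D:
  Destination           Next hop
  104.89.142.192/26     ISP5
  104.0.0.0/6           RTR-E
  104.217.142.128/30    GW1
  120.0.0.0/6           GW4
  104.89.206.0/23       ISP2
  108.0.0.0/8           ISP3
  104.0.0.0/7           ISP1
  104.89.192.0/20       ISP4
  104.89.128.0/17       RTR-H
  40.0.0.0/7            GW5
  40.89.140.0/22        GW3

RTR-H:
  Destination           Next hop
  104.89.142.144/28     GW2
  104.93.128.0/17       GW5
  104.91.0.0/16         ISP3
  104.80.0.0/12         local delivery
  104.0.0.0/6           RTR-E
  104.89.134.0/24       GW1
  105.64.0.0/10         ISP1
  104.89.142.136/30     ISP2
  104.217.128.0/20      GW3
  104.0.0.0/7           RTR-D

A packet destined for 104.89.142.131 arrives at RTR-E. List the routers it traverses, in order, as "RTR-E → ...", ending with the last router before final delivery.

At RTR-E: longest match for 104.89.142.131 is 104.64.0.0/11 -> RTR-D
At RTR-D: longest match for 104.89.142.131 is 104.89.128.0/17 -> RTR-H
At RTR-H: longest match for 104.89.142.131 is 104.80.0.0/12 -> local delivery

RTR-E → RTR-D → RTR-H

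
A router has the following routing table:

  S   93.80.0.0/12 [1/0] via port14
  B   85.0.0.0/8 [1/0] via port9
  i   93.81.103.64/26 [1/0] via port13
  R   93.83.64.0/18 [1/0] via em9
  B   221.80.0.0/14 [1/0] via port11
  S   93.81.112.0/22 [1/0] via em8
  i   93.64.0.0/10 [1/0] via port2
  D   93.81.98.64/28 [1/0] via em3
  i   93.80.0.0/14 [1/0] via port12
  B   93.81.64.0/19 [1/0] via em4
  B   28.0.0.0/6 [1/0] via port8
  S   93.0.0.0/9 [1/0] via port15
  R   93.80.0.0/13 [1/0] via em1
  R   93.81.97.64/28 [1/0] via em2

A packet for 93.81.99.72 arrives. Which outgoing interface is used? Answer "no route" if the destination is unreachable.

port12

Routes whose prefix contains 93.81.99.72:
  93.0.0.0/9 (93.0.0.0 - 93.127.255.255) -> port15
  93.64.0.0/10 (93.64.0.0 - 93.127.255.255) -> port2
  93.80.0.0/12 (93.80.0.0 - 93.95.255.255) -> port14
  93.80.0.0/13 (93.80.0.0 - 93.87.255.255) -> em1
  93.80.0.0/14 (93.80.0.0 - 93.83.255.255) -> port12
More-specific entries that do NOT match:
  93.81.98.64/28 (93.81.98.64 - 93.81.98.79) does not contain 93.81.99.72
  93.81.97.64/28 (93.81.97.64 - 93.81.97.79) does not contain 93.81.99.72
  93.81.103.64/26 (93.81.103.64 - 93.81.103.127) does not contain 93.81.99.72
  93.81.112.0/22 (93.81.112.0 - 93.81.115.255) does not contain 93.81.99.72
  93.81.64.0/19 (93.81.64.0 - 93.81.95.255) does not contain 93.81.99.72
  93.83.64.0/18 (93.83.64.0 - 93.83.127.255) does not contain 93.81.99.72
Longest matching prefix is /14 -> interface port12.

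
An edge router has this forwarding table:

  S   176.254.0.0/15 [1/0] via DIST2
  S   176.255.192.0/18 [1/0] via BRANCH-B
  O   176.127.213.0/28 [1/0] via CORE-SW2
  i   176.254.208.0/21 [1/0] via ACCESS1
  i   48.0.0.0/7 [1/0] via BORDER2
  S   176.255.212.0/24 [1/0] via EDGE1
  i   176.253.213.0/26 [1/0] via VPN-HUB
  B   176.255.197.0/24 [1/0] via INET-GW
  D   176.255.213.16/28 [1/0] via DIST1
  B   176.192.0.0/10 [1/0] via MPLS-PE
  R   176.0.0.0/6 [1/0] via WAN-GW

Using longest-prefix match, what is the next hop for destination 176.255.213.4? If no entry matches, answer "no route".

Routes whose prefix contains 176.255.213.4:
  176.0.0.0/6 (176.0.0.0 - 179.255.255.255) -> WAN-GW
  176.192.0.0/10 (176.192.0.0 - 176.255.255.255) -> MPLS-PE
  176.254.0.0/15 (176.254.0.0 - 176.255.255.255) -> DIST2
  176.255.192.0/18 (176.255.192.0 - 176.255.255.255) -> BRANCH-B
More-specific entries that do NOT match:
  176.127.213.0/28 (176.127.213.0 - 176.127.213.15) does not contain 176.255.213.4
  176.255.213.16/28 (176.255.213.16 - 176.255.213.31) does not contain 176.255.213.4
  176.253.213.0/26 (176.253.213.0 - 176.253.213.63) does not contain 176.255.213.4
  176.255.212.0/24 (176.255.212.0 - 176.255.212.255) does not contain 176.255.213.4
  176.255.197.0/24 (176.255.197.0 - 176.255.197.255) does not contain 176.255.213.4
  176.254.208.0/21 (176.254.208.0 - 176.254.215.255) does not contain 176.255.213.4
Longest matching prefix is /18 -> next hop BRANCH-B.

BRANCH-B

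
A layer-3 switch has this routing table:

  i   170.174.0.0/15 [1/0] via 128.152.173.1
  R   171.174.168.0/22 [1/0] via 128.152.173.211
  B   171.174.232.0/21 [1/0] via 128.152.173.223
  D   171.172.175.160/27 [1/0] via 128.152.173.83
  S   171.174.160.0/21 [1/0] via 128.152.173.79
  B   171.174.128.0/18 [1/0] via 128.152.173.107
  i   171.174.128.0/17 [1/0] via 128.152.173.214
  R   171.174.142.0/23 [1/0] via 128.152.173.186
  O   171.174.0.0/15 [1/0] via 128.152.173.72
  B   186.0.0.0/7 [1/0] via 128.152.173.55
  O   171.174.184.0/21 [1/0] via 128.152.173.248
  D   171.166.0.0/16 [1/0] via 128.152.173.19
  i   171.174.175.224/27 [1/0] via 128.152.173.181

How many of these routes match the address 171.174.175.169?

Prefixes containing 171.174.175.169:
  171.174.0.0/15 (171.174.0.0 - 171.175.255.255)
  171.174.128.0/17 (171.174.128.0 - 171.174.255.255)
  171.174.128.0/18 (171.174.128.0 - 171.174.191.255)
Total matching entries: 3.

3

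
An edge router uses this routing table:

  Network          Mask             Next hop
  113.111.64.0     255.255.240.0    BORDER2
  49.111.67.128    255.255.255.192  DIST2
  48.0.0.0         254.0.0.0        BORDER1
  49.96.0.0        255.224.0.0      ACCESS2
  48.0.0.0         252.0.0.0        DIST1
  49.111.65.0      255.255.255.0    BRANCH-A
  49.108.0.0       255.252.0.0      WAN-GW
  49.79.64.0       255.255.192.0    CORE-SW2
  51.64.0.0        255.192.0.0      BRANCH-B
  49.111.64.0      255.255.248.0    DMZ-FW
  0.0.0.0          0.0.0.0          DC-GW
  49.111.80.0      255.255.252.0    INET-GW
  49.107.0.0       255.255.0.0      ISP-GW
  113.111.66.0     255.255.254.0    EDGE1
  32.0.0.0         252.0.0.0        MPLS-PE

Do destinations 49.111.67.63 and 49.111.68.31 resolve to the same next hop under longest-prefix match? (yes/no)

yes

49.111.67.63: longest match 49.111.64.0/21 -> DMZ-FW
49.111.68.31: longest match 49.111.64.0/21 -> DMZ-FW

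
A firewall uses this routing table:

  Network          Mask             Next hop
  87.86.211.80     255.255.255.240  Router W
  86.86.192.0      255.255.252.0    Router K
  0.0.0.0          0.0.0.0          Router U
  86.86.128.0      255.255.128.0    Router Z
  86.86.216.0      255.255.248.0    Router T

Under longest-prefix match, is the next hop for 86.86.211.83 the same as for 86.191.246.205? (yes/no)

no

86.86.211.83: longest match 86.86.128.0/17 -> Router Z
86.191.246.205: longest match 0.0.0.0/0 -> Router U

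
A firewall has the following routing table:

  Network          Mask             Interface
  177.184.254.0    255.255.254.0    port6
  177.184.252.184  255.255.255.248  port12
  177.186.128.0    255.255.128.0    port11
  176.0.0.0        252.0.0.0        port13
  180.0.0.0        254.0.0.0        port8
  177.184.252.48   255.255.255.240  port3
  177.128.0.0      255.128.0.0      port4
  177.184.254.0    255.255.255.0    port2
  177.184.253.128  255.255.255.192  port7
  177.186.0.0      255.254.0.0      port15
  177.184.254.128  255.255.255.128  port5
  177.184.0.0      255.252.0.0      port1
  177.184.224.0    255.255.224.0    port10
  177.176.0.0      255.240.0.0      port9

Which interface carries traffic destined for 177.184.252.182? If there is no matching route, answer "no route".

port10

Routes whose prefix contains 177.184.252.182:
  176.0.0.0/6 (176.0.0.0 - 179.255.255.255) -> port13
  177.128.0.0/9 (177.128.0.0 - 177.255.255.255) -> port4
  177.176.0.0/12 (177.176.0.0 - 177.191.255.255) -> port9
  177.184.0.0/14 (177.184.0.0 - 177.187.255.255) -> port1
  177.184.224.0/19 (177.184.224.0 - 177.184.255.255) -> port10
More-specific entries that do NOT match:
  177.184.252.184/29 (177.184.252.184 - 177.184.252.191) does not contain 177.184.252.182
  177.184.252.48/28 (177.184.252.48 - 177.184.252.63) does not contain 177.184.252.182
  177.184.253.128/26 (177.184.253.128 - 177.184.253.191) does not contain 177.184.252.182
  177.184.254.128/25 (177.184.254.128 - 177.184.254.255) does not contain 177.184.252.182
  177.184.254.0/24 (177.184.254.0 - 177.184.254.255) does not contain 177.184.252.182
  177.184.254.0/23 (177.184.254.0 - 177.184.255.255) does not contain 177.184.252.182
Longest matching prefix is /19 -> interface port10.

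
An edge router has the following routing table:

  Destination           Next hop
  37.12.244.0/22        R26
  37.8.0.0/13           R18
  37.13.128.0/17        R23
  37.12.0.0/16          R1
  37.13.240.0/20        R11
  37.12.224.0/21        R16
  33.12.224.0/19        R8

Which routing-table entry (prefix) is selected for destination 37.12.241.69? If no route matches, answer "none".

Entries matching 37.12.241.69:
  37.8.0.0/13 (37.8.0.0 - 37.15.255.255)
  37.12.0.0/16 (37.12.0.0 - 37.12.255.255)
Most specific is 37.12.0.0/16.

37.12.0.0/16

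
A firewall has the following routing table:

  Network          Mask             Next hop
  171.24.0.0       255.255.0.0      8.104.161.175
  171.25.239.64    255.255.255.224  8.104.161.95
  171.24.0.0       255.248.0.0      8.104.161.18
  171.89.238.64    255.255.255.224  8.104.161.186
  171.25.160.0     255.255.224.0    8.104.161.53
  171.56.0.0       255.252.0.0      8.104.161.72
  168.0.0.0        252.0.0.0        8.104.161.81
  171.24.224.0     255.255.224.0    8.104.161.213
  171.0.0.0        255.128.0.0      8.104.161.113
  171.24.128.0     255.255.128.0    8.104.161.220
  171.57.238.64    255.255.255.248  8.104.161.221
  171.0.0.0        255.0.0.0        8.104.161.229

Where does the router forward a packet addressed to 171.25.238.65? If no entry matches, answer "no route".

8.104.161.18

Routes whose prefix contains 171.25.238.65:
  168.0.0.0/6 (168.0.0.0 - 171.255.255.255) -> 8.104.161.81
  171.0.0.0/8 (171.0.0.0 - 171.255.255.255) -> 8.104.161.229
  171.0.0.0/9 (171.0.0.0 - 171.127.255.255) -> 8.104.161.113
  171.24.0.0/13 (171.24.0.0 - 171.31.255.255) -> 8.104.161.18
More-specific entries that do NOT match:
  171.57.238.64/29 (171.57.238.64 - 171.57.238.71) does not contain 171.25.238.65
  171.25.239.64/27 (171.25.239.64 - 171.25.239.95) does not contain 171.25.238.65
  171.89.238.64/27 (171.89.238.64 - 171.89.238.95) does not contain 171.25.238.65
  171.25.160.0/19 (171.25.160.0 - 171.25.191.255) does not contain 171.25.238.65
  171.24.224.0/19 (171.24.224.0 - 171.24.255.255) does not contain 171.25.238.65
  171.24.128.0/17 (171.24.128.0 - 171.24.255.255) does not contain 171.25.238.65
  171.24.0.0/16 (171.24.0.0 - 171.24.255.255) does not contain 171.25.238.65
  171.56.0.0/14 (171.56.0.0 - 171.59.255.255) does not contain 171.25.238.65
Longest matching prefix is /13 -> next hop 8.104.161.18.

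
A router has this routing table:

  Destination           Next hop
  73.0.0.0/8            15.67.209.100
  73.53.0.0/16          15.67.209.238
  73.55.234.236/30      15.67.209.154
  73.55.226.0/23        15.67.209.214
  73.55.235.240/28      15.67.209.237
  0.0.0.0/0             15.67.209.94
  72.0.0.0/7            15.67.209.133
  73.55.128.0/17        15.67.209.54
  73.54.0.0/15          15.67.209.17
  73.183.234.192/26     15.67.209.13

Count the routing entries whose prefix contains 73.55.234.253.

5

Prefixes containing 73.55.234.253:
  0.0.0.0/0 (default, matches everything)
  72.0.0.0/7 (72.0.0.0 - 73.255.255.255)
  73.0.0.0/8 (73.0.0.0 - 73.255.255.255)
  73.54.0.0/15 (73.54.0.0 - 73.55.255.255)
  73.55.128.0/17 (73.55.128.0 - 73.55.255.255)
Total matching entries: 5.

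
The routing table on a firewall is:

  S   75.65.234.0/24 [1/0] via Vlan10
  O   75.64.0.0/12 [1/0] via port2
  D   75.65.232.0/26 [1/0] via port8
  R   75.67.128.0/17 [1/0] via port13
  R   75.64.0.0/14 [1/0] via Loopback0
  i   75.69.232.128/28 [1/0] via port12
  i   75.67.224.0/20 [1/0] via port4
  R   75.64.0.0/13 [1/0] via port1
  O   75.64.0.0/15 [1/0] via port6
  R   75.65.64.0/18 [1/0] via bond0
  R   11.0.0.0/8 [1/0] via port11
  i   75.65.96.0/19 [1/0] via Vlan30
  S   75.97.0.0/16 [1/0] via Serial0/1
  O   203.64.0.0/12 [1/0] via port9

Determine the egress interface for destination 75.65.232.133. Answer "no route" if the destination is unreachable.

Routes whose prefix contains 75.65.232.133:
  75.64.0.0/12 (75.64.0.0 - 75.79.255.255) -> port2
  75.64.0.0/13 (75.64.0.0 - 75.71.255.255) -> port1
  75.64.0.0/14 (75.64.0.0 - 75.67.255.255) -> Loopback0
  75.64.0.0/15 (75.64.0.0 - 75.65.255.255) -> port6
More-specific entries that do NOT match:
  75.69.232.128/28 (75.69.232.128 - 75.69.232.143) does not contain 75.65.232.133
  75.65.232.0/26 (75.65.232.0 - 75.65.232.63) does not contain 75.65.232.133
  75.65.234.0/24 (75.65.234.0 - 75.65.234.255) does not contain 75.65.232.133
  75.67.224.0/20 (75.67.224.0 - 75.67.239.255) does not contain 75.65.232.133
  75.65.96.0/19 (75.65.96.0 - 75.65.127.255) does not contain 75.65.232.133
  75.65.64.0/18 (75.65.64.0 - 75.65.127.255) does not contain 75.65.232.133
  75.67.128.0/17 (75.67.128.0 - 75.67.255.255) does not contain 75.65.232.133
  75.97.0.0/16 (75.97.0.0 - 75.97.255.255) does not contain 75.65.232.133
Longest matching prefix is /15 -> interface port6.

port6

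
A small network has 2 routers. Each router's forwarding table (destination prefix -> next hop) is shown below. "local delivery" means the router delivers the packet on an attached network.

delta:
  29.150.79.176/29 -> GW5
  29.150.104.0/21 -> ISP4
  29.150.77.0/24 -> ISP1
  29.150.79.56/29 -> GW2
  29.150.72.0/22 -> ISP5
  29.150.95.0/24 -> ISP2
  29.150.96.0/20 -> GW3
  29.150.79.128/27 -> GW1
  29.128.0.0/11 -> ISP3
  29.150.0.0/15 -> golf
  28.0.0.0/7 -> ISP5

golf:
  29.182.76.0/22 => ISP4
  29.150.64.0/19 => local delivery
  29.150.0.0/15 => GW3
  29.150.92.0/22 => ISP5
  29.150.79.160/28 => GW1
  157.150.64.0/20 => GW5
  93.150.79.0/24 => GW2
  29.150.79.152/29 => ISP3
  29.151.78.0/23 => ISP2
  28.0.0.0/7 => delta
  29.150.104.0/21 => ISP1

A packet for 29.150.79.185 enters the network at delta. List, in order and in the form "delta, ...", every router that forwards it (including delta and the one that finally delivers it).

At delta: longest match for 29.150.79.185 is 29.150.0.0/15 -> golf
At golf: longest match for 29.150.79.185 is 29.150.64.0/19 -> local delivery

delta, golf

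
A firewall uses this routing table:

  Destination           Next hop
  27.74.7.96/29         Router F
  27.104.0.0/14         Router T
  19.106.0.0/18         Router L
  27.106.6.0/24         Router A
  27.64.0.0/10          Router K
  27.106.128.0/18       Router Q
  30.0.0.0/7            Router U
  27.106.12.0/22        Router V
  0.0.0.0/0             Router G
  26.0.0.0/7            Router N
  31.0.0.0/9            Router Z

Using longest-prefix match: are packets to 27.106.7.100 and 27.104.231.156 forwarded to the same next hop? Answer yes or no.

yes

27.106.7.100: longest match 27.104.0.0/14 -> Router T
27.104.231.156: longest match 27.104.0.0/14 -> Router T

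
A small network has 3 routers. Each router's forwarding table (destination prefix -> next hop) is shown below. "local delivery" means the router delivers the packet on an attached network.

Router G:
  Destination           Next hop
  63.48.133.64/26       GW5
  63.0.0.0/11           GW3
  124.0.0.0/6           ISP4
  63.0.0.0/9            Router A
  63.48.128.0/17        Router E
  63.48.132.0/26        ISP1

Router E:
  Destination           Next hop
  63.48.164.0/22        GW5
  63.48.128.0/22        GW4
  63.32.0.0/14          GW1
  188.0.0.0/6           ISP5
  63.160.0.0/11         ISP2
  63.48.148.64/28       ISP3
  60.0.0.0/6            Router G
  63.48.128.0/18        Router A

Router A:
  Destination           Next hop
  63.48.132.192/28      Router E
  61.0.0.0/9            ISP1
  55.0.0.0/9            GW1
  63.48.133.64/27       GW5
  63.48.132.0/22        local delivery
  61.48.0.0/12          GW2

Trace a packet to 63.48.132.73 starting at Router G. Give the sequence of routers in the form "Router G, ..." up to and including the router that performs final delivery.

At Router G: longest match for 63.48.132.73 is 63.48.128.0/17 -> Router E
At Router E: longest match for 63.48.132.73 is 63.48.128.0/18 -> Router A
At Router A: longest match for 63.48.132.73 is 63.48.132.0/22 -> local delivery

Router G, Router E, Router A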